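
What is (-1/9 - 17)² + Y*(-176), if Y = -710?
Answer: 10145476/81 ≈ 1.2525e+5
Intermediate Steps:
(-1/9 - 17)² + Y*(-176) = (-1/9 - 17)² - 710*(-176) = (-1*⅑ - 17)² + 124960 = (-⅑ - 17)² + 124960 = (-154/9)² + 124960 = 23716/81 + 124960 = 10145476/81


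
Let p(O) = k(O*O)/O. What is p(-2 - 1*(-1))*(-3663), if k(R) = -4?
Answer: -14652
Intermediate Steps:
p(O) = -4/O
p(-2 - 1*(-1))*(-3663) = -4/(-2 - 1*(-1))*(-3663) = -4/(-2 + 1)*(-3663) = -4/(-1)*(-3663) = -4*(-1)*(-3663) = 4*(-3663) = -14652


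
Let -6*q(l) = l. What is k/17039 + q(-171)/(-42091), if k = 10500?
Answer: 882939777/1434377098 ≈ 0.61556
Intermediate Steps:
q(l) = -l/6
k/17039 + q(-171)/(-42091) = 10500/17039 - ⅙*(-171)/(-42091) = 10500*(1/17039) + (57/2)*(-1/42091) = 10500/17039 - 57/84182 = 882939777/1434377098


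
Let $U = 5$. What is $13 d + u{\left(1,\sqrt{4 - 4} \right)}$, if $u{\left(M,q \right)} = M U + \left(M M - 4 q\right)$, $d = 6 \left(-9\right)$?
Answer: $-696$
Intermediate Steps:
$d = -54$
$u{\left(M,q \right)} = M^{2} - 4 q + 5 M$ ($u{\left(M,q \right)} = M 5 + \left(M M - 4 q\right) = 5 M + \left(M^{2} - 4 q\right) = M^{2} - 4 q + 5 M$)
$13 d + u{\left(1,\sqrt{4 - 4} \right)} = 13 \left(-54\right) + \left(1^{2} - 4 \sqrt{4 - 4} + 5 \cdot 1\right) = -702 + \left(1 - 4 \sqrt{0} + 5\right) = -702 + \left(1 - 0 + 5\right) = -702 + \left(1 + 0 + 5\right) = -702 + 6 = -696$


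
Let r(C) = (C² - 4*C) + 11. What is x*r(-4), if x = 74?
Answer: 3182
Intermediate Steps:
r(C) = 11 + C² - 4*C
x*r(-4) = 74*(11 + (-4)² - 4*(-4)) = 74*(11 + 16 + 16) = 74*43 = 3182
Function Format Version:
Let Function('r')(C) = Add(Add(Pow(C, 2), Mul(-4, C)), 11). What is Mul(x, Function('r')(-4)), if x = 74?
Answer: 3182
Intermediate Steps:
Function('r')(C) = Add(11, Pow(C, 2), Mul(-4, C))
Mul(x, Function('r')(-4)) = Mul(74, Add(11, Pow(-4, 2), Mul(-4, -4))) = Mul(74, Add(11, 16, 16)) = Mul(74, 43) = 3182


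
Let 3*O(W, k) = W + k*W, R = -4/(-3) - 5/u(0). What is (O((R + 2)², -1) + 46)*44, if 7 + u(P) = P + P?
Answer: 2024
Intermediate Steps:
u(P) = -7 + 2*P (u(P) = -7 + (P + P) = -7 + 2*P)
R = 43/21 (R = -4/(-3) - 5/(-7 + 2*0) = -4*(-⅓) - 5/(-7 + 0) = 4/3 - 5/(-7) = 4/3 - 5*(-⅐) = 4/3 + 5/7 = 43/21 ≈ 2.0476)
O(W, k) = W/3 + W*k/3 (O(W, k) = (W + k*W)/3 = (W + W*k)/3 = W/3 + W*k/3)
(O((R + 2)², -1) + 46)*44 = ((43/21 + 2)²*(1 - 1)/3 + 46)*44 = ((⅓)*(85/21)²*0 + 46)*44 = ((⅓)*(7225/441)*0 + 46)*44 = (0 + 46)*44 = 46*44 = 2024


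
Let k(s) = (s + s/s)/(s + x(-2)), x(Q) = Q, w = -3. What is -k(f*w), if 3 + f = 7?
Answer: -11/14 ≈ -0.78571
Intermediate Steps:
f = 4 (f = -3 + 7 = 4)
k(s) = (1 + s)/(-2 + s) (k(s) = (s + s/s)/(s - 2) = (s + 1)/(-2 + s) = (1 + s)/(-2 + s))
-k(f*w) = -(1 + 4*(-3))/(-2 + 4*(-3)) = -(1 - 12)/(-2 - 12) = -(-11)/(-14) = -(-1)*(-11)/14 = -1*11/14 = -11/14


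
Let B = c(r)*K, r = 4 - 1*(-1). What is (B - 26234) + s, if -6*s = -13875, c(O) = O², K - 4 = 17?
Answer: -46793/2 ≈ -23397.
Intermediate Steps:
K = 21 (K = 4 + 17 = 21)
r = 5 (r = 4 + 1 = 5)
s = 4625/2 (s = -⅙*(-13875) = 4625/2 ≈ 2312.5)
B = 525 (B = 5²*21 = 25*21 = 525)
(B - 26234) + s = (525 - 26234) + 4625/2 = -25709 + 4625/2 = -46793/2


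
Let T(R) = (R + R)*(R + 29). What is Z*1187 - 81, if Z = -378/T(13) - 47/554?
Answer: -2133905/3601 ≈ -592.59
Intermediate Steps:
T(R) = 2*R*(29 + R) (T(R) = (2*R)*(29 + R) = 2*R*(29 + R))
Z = -1552/3601 (Z = -378*1/(26*(29 + 13)) - 47/554 = -378/(2*13*42) - 47*1/554 = -378/1092 - 47/554 = -378*1/1092 - 47/554 = -9/26 - 47/554 = -1552/3601 ≈ -0.43099)
Z*1187 - 81 = -1552/3601*1187 - 81 = -1842224/3601 - 81 = -2133905/3601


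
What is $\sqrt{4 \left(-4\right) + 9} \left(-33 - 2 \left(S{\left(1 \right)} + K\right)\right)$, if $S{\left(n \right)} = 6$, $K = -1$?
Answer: $- 43 i \sqrt{7} \approx - 113.77 i$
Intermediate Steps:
$\sqrt{4 \left(-4\right) + 9} \left(-33 - 2 \left(S{\left(1 \right)} + K\right)\right) = \sqrt{4 \left(-4\right) + 9} \left(-33 - 2 \left(6 - 1\right)\right) = \sqrt{-16 + 9} \left(-33 - 10\right) = \sqrt{-7} \left(-33 - 10\right) = i \sqrt{7} \left(-43\right) = - 43 i \sqrt{7}$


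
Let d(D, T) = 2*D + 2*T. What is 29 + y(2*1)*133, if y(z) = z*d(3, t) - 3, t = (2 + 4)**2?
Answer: 20378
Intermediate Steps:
t = 36 (t = 6**2 = 36)
y(z) = -3 + 78*z (y(z) = z*(2*3 + 2*36) - 3 = z*(6 + 72) - 3 = z*78 - 3 = 78*z - 3 = -3 + 78*z)
29 + y(2*1)*133 = 29 + (-3 + 78*(2*1))*133 = 29 + (-3 + 78*2)*133 = 29 + (-3 + 156)*133 = 29 + 153*133 = 29 + 20349 = 20378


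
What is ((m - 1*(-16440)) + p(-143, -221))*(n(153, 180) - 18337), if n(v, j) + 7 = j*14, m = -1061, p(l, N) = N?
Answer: -239860192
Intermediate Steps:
n(v, j) = -7 + 14*j (n(v, j) = -7 + j*14 = -7 + 14*j)
((m - 1*(-16440)) + p(-143, -221))*(n(153, 180) - 18337) = ((-1061 - 1*(-16440)) - 221)*((-7 + 14*180) - 18337) = ((-1061 + 16440) - 221)*((-7 + 2520) - 18337) = (15379 - 221)*(2513 - 18337) = 15158*(-15824) = -239860192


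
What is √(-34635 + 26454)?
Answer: 9*I*√101 ≈ 90.449*I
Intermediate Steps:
√(-34635 + 26454) = √(-8181) = 9*I*√101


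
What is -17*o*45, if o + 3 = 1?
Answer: 1530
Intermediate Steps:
o = -2 (o = -3 + 1 = -2)
-17*o*45 = -17*(-2)*45 = 34*45 = 1530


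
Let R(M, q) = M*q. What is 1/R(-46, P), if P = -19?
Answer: 1/874 ≈ 0.0011442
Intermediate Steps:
1/R(-46, P) = 1/(-46*(-19)) = 1/874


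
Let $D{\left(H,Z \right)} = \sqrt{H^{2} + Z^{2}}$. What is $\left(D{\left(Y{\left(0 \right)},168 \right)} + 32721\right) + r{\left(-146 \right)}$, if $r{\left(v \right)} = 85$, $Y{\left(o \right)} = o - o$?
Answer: $32974$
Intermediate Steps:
$Y{\left(o \right)} = 0$
$\left(D{\left(Y{\left(0 \right)},168 \right)} + 32721\right) + r{\left(-146 \right)} = \left(\sqrt{0^{2} + 168^{2}} + 32721\right) + 85 = \left(\sqrt{0 + 28224} + 32721\right) + 85 = \left(\sqrt{28224} + 32721\right) + 85 = \left(168 + 32721\right) + 85 = 32889 + 85 = 32974$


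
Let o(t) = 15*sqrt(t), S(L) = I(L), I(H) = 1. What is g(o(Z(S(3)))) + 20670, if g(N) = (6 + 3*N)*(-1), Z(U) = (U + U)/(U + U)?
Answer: 20619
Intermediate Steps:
S(L) = 1
Z(U) = 1 (Z(U) = (2*U)/((2*U)) = (2*U)*(1/(2*U)) = 1)
g(N) = -6 - 3*N
g(o(Z(S(3)))) + 20670 = (-6 - 45*sqrt(1)) + 20670 = (-6 - 45) + 20670 = -51 + 20670 = 20619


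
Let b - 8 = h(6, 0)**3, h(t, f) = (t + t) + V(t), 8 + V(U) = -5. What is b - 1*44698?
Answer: -44691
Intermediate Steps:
V(U) = -13 (V(U) = -8 - 5 = -13)
h(t, f) = -13 + 2*t (h(t, f) = (t + t) - 13 = 2*t - 13 = -13 + 2*t)
b = 7 (b = 8 + (-13 + 2*6)**3 = 8 + (-13 + 12)**3 = 8 + (-1)**3 = 8 - 1 = 7)
b - 1*44698 = 7 - 1*44698 = 7 - 44698 = -44691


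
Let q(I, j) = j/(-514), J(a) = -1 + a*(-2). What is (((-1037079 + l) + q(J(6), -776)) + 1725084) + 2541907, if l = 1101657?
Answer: 1113213621/257 ≈ 4.3316e+6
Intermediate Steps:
J(a) = -1 - 2*a
q(I, j) = -j/514 (q(I, j) = j*(-1/514) = -j/514)
(((-1037079 + l) + q(J(6), -776)) + 1725084) + 2541907 = (((-1037079 + 1101657) - 1/514*(-776)) + 1725084) + 2541907 = ((64578 + 388/257) + 1725084) + 2541907 = (16596934/257 + 1725084) + 2541907 = 459943522/257 + 2541907 = 1113213621/257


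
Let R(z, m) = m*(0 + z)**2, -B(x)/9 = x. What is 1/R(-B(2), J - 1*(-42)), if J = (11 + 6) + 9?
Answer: 1/22032 ≈ 4.5389e-5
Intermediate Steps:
J = 26 (J = 17 + 9 = 26)
B(x) = -9*x
R(z, m) = m*z**2
1/R(-B(2), J - 1*(-42)) = 1/((26 - 1*(-42))*(-(-9)*2)**2) = 1/((26 + 42)*(-1*(-18))**2) = 1/(68*18**2) = 1/(68*324) = 1/22032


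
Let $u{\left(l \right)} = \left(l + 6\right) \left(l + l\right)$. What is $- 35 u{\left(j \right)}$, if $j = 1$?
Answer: $-490$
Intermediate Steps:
$u{\left(l \right)} = 2 l \left(6 + l\right)$ ($u{\left(l \right)} = \left(6 + l\right) 2 l = 2 l \left(6 + l\right)$)
$- 35 u{\left(j \right)} = - 35 \cdot 2 \cdot 1 \left(6 + 1\right) = - 35 \cdot 2 \cdot 1 \cdot 7 = \left(-35\right) 14 = -490$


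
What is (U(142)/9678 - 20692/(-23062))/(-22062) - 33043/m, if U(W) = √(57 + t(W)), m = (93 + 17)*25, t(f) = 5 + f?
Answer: -4203032972573/349795767750 - √51/106758018 ≈ -12.016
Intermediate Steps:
m = 2750 (m = 110*25 = 2750)
U(W) = √(62 + W) (U(W) = √(57 + (5 + W)) = √(62 + W))
(U(142)/9678 - 20692/(-23062))/(-22062) - 33043/m = (√(62 + 142)/9678 - 20692/(-23062))/(-22062) - 33043/2750 = (√204*(1/9678) - 20692*(-1/23062))*(-1/22062) - 33043*1/2750 = ((2*√51)*(1/9678) + 10346/11531)*(-1/22062) - 33043/2750 = (√51/4839 + 10346/11531)*(-1/22062) - 33043/2750 = (10346/11531 + √51/4839)*(-1/22062) - 33043/2750 = (-5173/127198461 - √51/106758018) - 33043/2750 = -4203032972573/349795767750 - √51/106758018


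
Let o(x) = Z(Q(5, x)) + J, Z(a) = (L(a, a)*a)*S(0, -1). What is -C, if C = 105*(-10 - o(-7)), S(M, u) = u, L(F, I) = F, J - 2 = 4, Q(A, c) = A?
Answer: -945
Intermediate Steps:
J = 6 (J = 2 + 4 = 6)
Z(a) = -a² (Z(a) = (a*a)*(-1) = a²*(-1) = -a²)
o(x) = -19 (o(x) = -1*5² + 6 = -1*25 + 6 = -25 + 6 = -19)
C = 945 (C = 105*(-10 - 1*(-19)) = 105*(-10 + 19) = 105*9 = 945)
-C = -1*945 = -945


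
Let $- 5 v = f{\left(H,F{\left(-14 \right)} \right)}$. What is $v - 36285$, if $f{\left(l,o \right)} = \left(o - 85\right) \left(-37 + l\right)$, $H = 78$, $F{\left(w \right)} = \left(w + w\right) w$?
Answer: $- \frac{194012}{5} \approx -38802.0$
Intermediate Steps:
$F{\left(w \right)} = 2 w^{2}$ ($F{\left(w \right)} = 2 w w = 2 w^{2}$)
$f{\left(l,o \right)} = \left(-85 + o\right) \left(-37 + l\right)$
$v = - \frac{12587}{5}$ ($v = - \frac{3145 - 6630 - 37 \cdot 2 \left(-14\right)^{2} + 78 \cdot 2 \left(-14\right)^{2}}{5} = - \frac{3145 - 6630 - 37 \cdot 2 \cdot 196 + 78 \cdot 2 \cdot 196}{5} = - \frac{3145 - 6630 - 14504 + 78 \cdot 392}{5} = - \frac{3145 - 6630 - 14504 + 30576}{5} = \left(- \frac{1}{5}\right) 12587 = - \frac{12587}{5} \approx -2517.4$)
$v - 36285 = - \frac{12587}{5} - 36285 = - \frac{194012}{5}$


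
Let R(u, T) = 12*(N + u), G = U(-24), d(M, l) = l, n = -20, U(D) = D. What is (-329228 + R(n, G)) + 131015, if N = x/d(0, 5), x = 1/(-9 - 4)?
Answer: -12899457/65 ≈ -1.9845e+5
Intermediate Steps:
x = -1/13 (x = 1/(-13) = -1/13 ≈ -0.076923)
G = -24
N = -1/65 (N = -1/13/5 = -1/13*⅕ = -1/65 ≈ -0.015385)
R(u, T) = -12/65 + 12*u (R(u, T) = 12*(-1/65 + u) = -12/65 + 12*u)
(-329228 + R(n, G)) + 131015 = (-329228 + (-12/65 + 12*(-20))) + 131015 = (-329228 + (-12/65 - 240)) + 131015 = (-329228 - 15612/65) + 131015 = -21415432/65 + 131015 = -12899457/65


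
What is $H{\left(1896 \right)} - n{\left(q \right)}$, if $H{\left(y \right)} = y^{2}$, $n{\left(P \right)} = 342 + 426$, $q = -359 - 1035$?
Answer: $3594048$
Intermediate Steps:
$q = -1394$
$n{\left(P \right)} = 768$
$H{\left(1896 \right)} - n{\left(q \right)} = 1896^{2} - 768 = 3594816 - 768 = 3594048$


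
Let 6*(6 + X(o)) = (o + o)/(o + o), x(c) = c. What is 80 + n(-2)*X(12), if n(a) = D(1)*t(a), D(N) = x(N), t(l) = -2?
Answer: 275/3 ≈ 91.667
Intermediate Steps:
X(o) = -35/6 (X(o) = -6 + ((o + o)/(o + o))/6 = -6 + ((2*o)/((2*o)))/6 = -6 + ((2*o)*(1/(2*o)))/6 = -6 + (⅙)*1 = -6 + ⅙ = -35/6)
D(N) = N
n(a) = -2 (n(a) = 1*(-2) = -2)
80 + n(-2)*X(12) = 80 - 2*(-35/6) = 80 + 35/3 = 275/3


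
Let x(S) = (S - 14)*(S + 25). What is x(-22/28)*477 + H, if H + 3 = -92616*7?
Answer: -160542261/196 ≈ -8.1909e+5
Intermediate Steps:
x(S) = (-14 + S)*(25 + S)
H = -648315 (H = -3 - 92616*7 = -3 - 648312 = -648315)
x(-22/28)*477 + H = (-350 + (-22/28)² + 11*(-22/28))*477 - 648315 = (-350 + (-22*1/28)² + 11*(-22*1/28))*477 - 648315 = (-350 + (-11/14)² + 11*(-11/14))*477 - 648315 = (-350 + 121/196 - 121/14)*477 - 648315 = -70173/196*477 - 648315 = -33472521/196 - 648315 = -160542261/196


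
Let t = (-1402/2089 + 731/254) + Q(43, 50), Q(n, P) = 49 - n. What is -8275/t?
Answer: -4390764650/4354587 ≈ -1008.3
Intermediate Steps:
t = 4354587/530606 (t = (-1402/2089 + 731/254) + (49 - 1*43) = (-1402*1/2089 + 731*(1/254)) + (49 - 43) = (-1402/2089 + 731/254) + 6 = 1170951/530606 + 6 = 4354587/530606 ≈ 8.2068)
-8275/t = -8275/4354587/530606 = -8275*530606/4354587 = -4390764650/4354587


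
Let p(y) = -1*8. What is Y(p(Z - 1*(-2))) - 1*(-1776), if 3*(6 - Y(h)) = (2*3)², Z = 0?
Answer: 1770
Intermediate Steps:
p(y) = -8
Y(h) = -6 (Y(h) = 6 - (2*3)²/3 = 6 - ⅓*6² = 6 - ⅓*36 = 6 - 12 = -6)
Y(p(Z - 1*(-2))) - 1*(-1776) = -6 - 1*(-1776) = -6 + 1776 = 1770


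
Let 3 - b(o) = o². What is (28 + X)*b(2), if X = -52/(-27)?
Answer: -808/27 ≈ -29.926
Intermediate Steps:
b(o) = 3 - o²
X = 52/27 (X = -52*(-1/27) = 52/27 ≈ 1.9259)
(28 + X)*b(2) = (28 + 52/27)*(3 - 1*2²) = 808*(3 - 1*4)/27 = 808*(3 - 4)/27 = (808/27)*(-1) = -808/27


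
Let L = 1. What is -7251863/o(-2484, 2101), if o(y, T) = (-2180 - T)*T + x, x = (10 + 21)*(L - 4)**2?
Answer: 7251863/8994102 ≈ 0.80629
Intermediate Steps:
x = 279 (x = (10 + 21)*(1 - 4)**2 = 31*(-3)**2 = 31*9 = 279)
o(y, T) = 279 + T*(-2180 - T) (o(y, T) = (-2180 - T)*T + 279 = T*(-2180 - T) + 279 = 279 + T*(-2180 - T))
-7251863/o(-2484, 2101) = -7251863/(279 - 1*2101**2 - 2180*2101) = -7251863/(279 - 1*4414201 - 4580180) = -7251863/(279 - 4414201 - 4580180) = -7251863/(-8994102) = -7251863*(-1/8994102) = 7251863/8994102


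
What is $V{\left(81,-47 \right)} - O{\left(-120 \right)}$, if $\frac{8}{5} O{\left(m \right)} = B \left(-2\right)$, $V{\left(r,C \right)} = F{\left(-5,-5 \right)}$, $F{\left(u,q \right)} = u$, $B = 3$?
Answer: $- \frac{5}{4} \approx -1.25$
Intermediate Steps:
$V{\left(r,C \right)} = -5$
$O{\left(m \right)} = - \frac{15}{4}$ ($O{\left(m \right)} = \frac{5 \cdot 3 \left(-2\right)}{8} = \frac{5}{8} \left(-6\right) = - \frac{15}{4}$)
$V{\left(81,-47 \right)} - O{\left(-120 \right)} = -5 - - \frac{15}{4} = -5 + \frac{15}{4} = - \frac{5}{4}$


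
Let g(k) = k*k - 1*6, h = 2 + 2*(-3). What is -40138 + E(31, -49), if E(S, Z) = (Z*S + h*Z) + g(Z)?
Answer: -39066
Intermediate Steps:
h = -4 (h = 2 - 6 = -4)
g(k) = -6 + k² (g(k) = k² - 6 = -6 + k²)
E(S, Z) = -6 + Z² - 4*Z + S*Z (E(S, Z) = (Z*S - 4*Z) + (-6 + Z²) = (S*Z - 4*Z) + (-6 + Z²) = (-4*Z + S*Z) + (-6 + Z²) = -6 + Z² - 4*Z + S*Z)
-40138 + E(31, -49) = -40138 + (-6 + (-49)² - 4*(-49) + 31*(-49)) = -40138 + (-6 + 2401 + 196 - 1519) = -40138 + 1072 = -39066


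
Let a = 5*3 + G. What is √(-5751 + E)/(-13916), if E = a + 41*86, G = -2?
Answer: -I*√553/6958 ≈ -0.0033797*I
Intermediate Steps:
a = 13 (a = 5*3 - 2 = 15 - 2 = 13)
E = 3539 (E = 13 + 41*86 = 13 + 3526 = 3539)
√(-5751 + E)/(-13916) = √(-5751 + 3539)/(-13916) = √(-2212)*(-1/13916) = (2*I*√553)*(-1/13916) = -I*√553/6958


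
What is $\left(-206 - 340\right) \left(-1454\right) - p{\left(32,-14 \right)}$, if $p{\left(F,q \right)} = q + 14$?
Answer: $793884$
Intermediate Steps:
$p{\left(F,q \right)} = 14 + q$
$\left(-206 - 340\right) \left(-1454\right) - p{\left(32,-14 \right)} = \left(-206 - 340\right) \left(-1454\right) - \left(14 - 14\right) = \left(-546\right) \left(-1454\right) - 0 = 793884 + 0 = 793884$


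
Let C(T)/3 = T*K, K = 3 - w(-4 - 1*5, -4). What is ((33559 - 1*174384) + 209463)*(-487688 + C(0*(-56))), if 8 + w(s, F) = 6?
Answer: -33473928944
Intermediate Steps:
w(s, F) = -2 (w(s, F) = -8 + 6 = -2)
K = 5 (K = 3 - 1*(-2) = 3 + 2 = 5)
C(T) = 15*T (C(T) = 3*(T*5) = 3*(5*T) = 15*T)
((33559 - 1*174384) + 209463)*(-487688 + C(0*(-56))) = ((33559 - 1*174384) + 209463)*(-487688 + 15*(0*(-56))) = ((33559 - 174384) + 209463)*(-487688 + 15*0) = (-140825 + 209463)*(-487688 + 0) = 68638*(-487688) = -33473928944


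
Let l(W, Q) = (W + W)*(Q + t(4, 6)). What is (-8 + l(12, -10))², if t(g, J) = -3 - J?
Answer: 215296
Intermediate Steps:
l(W, Q) = 2*W*(-9 + Q) (l(W, Q) = (W + W)*(Q + (-3 - 1*6)) = (2*W)*(Q + (-3 - 6)) = (2*W)*(Q - 9) = (2*W)*(-9 + Q) = 2*W*(-9 + Q))
(-8 + l(12, -10))² = (-8 + 2*12*(-9 - 10))² = (-8 + 2*12*(-19))² = (-8 - 456)² = (-464)² = 215296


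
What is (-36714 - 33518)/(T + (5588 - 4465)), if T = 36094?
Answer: -70232/37217 ≈ -1.8871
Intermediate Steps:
(-36714 - 33518)/(T + (5588 - 4465)) = (-36714 - 33518)/(36094 + (5588 - 4465)) = -70232/(36094 + 1123) = -70232/37217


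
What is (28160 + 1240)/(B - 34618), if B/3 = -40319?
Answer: -24/127 ≈ -0.18898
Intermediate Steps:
B = -120957 (B = 3*(-40319) = -120957)
(28160 + 1240)/(B - 34618) = (28160 + 1240)/(-120957 - 34618) = 29400/(-155575) = 29400*(-1/155575) = -24/127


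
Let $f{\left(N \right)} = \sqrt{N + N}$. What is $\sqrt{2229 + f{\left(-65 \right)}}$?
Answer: $\sqrt{2229 + i \sqrt{130}} \approx 47.212 + 0.1208 i$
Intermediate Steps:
$f{\left(N \right)} = \sqrt{2} \sqrt{N}$ ($f{\left(N \right)} = \sqrt{2 N} = \sqrt{2} \sqrt{N}$)
$\sqrt{2229 + f{\left(-65 \right)}} = \sqrt{2229 + \sqrt{2} \sqrt{-65}} = \sqrt{2229 + \sqrt{2} i \sqrt{65}} = \sqrt{2229 + i \sqrt{130}}$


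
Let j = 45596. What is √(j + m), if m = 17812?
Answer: 4*√3963 ≈ 251.81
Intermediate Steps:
√(j + m) = √(45596 + 17812) = √63408 = 4*√3963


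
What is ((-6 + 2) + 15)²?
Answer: 121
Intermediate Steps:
((-6 + 2) + 15)² = (-4 + 15)² = 11² = 121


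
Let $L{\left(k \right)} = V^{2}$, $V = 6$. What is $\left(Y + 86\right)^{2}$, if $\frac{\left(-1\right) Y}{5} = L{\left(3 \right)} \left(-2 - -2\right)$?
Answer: $7396$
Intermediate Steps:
$L{\left(k \right)} = 36$ ($L{\left(k \right)} = 6^{2} = 36$)
$Y = 0$ ($Y = - 5 \cdot 36 \left(-2 - -2\right) = - 5 \cdot 36 \left(-2 + \left(-2 + 4\right)\right) = - 5 \cdot 36 \left(-2 + 2\right) = - 5 \cdot 36 \cdot 0 = \left(-5\right) 0 = 0$)
$\left(Y + 86\right)^{2} = \left(0 + 86\right)^{2} = 86^{2} = 7396$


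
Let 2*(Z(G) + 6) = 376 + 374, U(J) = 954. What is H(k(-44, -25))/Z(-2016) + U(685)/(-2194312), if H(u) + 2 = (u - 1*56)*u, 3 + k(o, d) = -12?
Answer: 1166100815/404850564 ≈ 2.8803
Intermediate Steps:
k(o, d) = -15 (k(o, d) = -3 - 12 = -15)
Z(G) = 369 (Z(G) = -6 + (376 + 374)/2 = -6 + (½)*750 = -6 + 375 = 369)
H(u) = -2 + u*(-56 + u) (H(u) = -2 + (u - 1*56)*u = -2 + (u - 56)*u = -2 + (-56 + u)*u = -2 + u*(-56 + u))
H(k(-44, -25))/Z(-2016) + U(685)/(-2194312) = (-2 + (-15)² - 56*(-15))/369 + 954/(-2194312) = (-2 + 225 + 840)*(1/369) + 954*(-1/2194312) = 1063*(1/369) - 477/1097156 = 1063/369 - 477/1097156 = 1166100815/404850564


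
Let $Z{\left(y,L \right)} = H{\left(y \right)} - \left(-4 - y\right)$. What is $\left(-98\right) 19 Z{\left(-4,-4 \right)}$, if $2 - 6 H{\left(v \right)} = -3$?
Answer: $- \frac{4655}{3} \approx -1551.7$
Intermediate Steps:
$H{\left(v \right)} = \frac{5}{6}$ ($H{\left(v \right)} = \frac{1}{3} - - \frac{1}{2} = \frac{1}{3} + \frac{1}{2} = \frac{5}{6}$)
$Z{\left(y,L \right)} = \frac{29}{6} + y$ ($Z{\left(y,L \right)} = \frac{5}{6} - \left(-4 - y\right) = \frac{5}{6} + \left(4 + y\right) = \frac{29}{6} + y$)
$\left(-98\right) 19 Z{\left(-4,-4 \right)} = \left(-98\right) 19 \left(\frac{29}{6} - 4\right) = \left(-1862\right) \frac{5}{6} = - \frac{4655}{3}$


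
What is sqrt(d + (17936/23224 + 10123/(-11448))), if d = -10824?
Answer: I*sqrt(118220107181754)/104508 ≈ 104.04*I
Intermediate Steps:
sqrt(d + (17936/23224 + 10123/(-11448))) = sqrt(-10824 + (17936/23224 + 10123/(-11448))) = sqrt(-10824 + (17936*(1/23224) + 10123*(-1/11448))) = sqrt(-10824 + (2242/2903 - 191/216)) = sqrt(-10824 - 70201/627048) = sqrt(-6787237753/627048) = I*sqrt(118220107181754)/104508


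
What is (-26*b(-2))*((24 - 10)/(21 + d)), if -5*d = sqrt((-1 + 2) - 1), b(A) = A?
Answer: 104/3 ≈ 34.667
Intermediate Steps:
d = 0 (d = -sqrt((-1 + 2) - 1)/5 = -sqrt(1 - 1)/5 = -sqrt(0)/5 = -1/5*0 = 0)
(-26*b(-2))*((24 - 10)/(21 + d)) = (-26*(-2))*((24 - 10)/(21 + 0)) = 52*(14/21) = 52*(14*(1/21)) = 52*(2/3) = 104/3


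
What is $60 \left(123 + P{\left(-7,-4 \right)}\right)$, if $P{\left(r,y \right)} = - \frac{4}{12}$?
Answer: $7360$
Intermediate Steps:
$P{\left(r,y \right)} = - \frac{1}{3}$ ($P{\left(r,y \right)} = \left(-4\right) \frac{1}{12} = - \frac{1}{3}$)
$60 \left(123 + P{\left(-7,-4 \right)}\right) = 60 \left(123 - \frac{1}{3}\right) = 60 \cdot \frac{368}{3} = 7360$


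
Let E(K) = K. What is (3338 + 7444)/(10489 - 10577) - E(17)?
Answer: -6139/44 ≈ -139.52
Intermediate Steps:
(3338 + 7444)/(10489 - 10577) - E(17) = (3338 + 7444)/(10489 - 10577) - 1*17 = 10782/(-88) - 17 = 10782*(-1/88) - 17 = -5391/44 - 17 = -6139/44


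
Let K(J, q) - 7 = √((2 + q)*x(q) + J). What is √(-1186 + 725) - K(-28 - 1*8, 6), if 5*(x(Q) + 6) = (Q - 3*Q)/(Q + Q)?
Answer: -7 + I*√461 - 2*I*√535/5 ≈ -7.0 + 12.219*I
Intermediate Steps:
x(Q) = -31/5 (x(Q) = -6 + ((Q - 3*Q)/(Q + Q))/5 = -6 + ((-2*Q)/((2*Q)))/5 = -6 + ((-2*Q)*(1/(2*Q)))/5 = -6 + (⅕)*(-1) = -6 - ⅕ = -31/5)
K(J, q) = 7 + √(-62/5 + J - 31*q/5) (K(J, q) = 7 + √((2 + q)*(-31/5) + J) = 7 + √((-62/5 - 31*q/5) + J) = 7 + √(-62/5 + J - 31*q/5))
√(-1186 + 725) - K(-28 - 1*8, 6) = √(-1186 + 725) - (7 + √(-310 - 155*6 + 25*(-28 - 1*8))/5) = √(-461) - (7 + √(-310 - 930 + 25*(-28 - 8))/5) = I*√461 - (7 + √(-310 - 930 + 25*(-36))/5) = I*√461 - (7 + √(-310 - 930 - 900)/5) = I*√461 - (7 + √(-2140)/5) = I*√461 - (7 + (2*I*√535)/5) = I*√461 - (7 + 2*I*√535/5) = I*√461 + (-7 - 2*I*√535/5) = -7 + I*√461 - 2*I*√535/5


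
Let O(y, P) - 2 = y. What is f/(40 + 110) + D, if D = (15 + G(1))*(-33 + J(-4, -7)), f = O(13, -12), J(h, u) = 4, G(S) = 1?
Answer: -4639/10 ≈ -463.90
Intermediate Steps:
O(y, P) = 2 + y
f = 15 (f = 2 + 13 = 15)
D = -464 (D = (15 + 1)*(-33 + 4) = 16*(-29) = -464)
f/(40 + 110) + D = 15/(40 + 110) - 464 = 15/150 - 464 = 15*(1/150) - 464 = 1/10 - 464 = -4639/10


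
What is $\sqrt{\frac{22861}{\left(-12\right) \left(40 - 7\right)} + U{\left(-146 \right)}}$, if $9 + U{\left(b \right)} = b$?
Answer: $\frac{i \sqrt{926651}}{66} \approx 14.585 i$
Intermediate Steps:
$U{\left(b \right)} = -9 + b$
$\sqrt{\frac{22861}{\left(-12\right) \left(40 - 7\right)} + U{\left(-146 \right)}} = \sqrt{\frac{22861}{\left(-12\right) \left(40 - 7\right)} - 155} = \sqrt{\frac{22861}{\left(-12\right) 33} - 155} = \sqrt{\frac{22861}{-396} - 155} = \sqrt{22861 \left(- \frac{1}{396}\right) - 155} = \sqrt{- \frac{22861}{396} - 155} = \sqrt{- \frac{84241}{396}} = \frac{i \sqrt{926651}}{66}$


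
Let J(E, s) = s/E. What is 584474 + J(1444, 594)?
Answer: 421990525/722 ≈ 5.8447e+5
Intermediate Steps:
584474 + J(1444, 594) = 584474 + 594/1444 = 584474 + 594*(1/1444) = 584474 + 297/722 = 421990525/722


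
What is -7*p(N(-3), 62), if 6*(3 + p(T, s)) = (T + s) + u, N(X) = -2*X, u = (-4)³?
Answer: 49/3 ≈ 16.333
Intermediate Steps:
u = -64
p(T, s) = -41/3 + T/6 + s/6 (p(T, s) = -3 + ((T + s) - 64)/6 = -3 + (-64 + T + s)/6 = -3 + (-32/3 + T/6 + s/6) = -41/3 + T/6 + s/6)
-7*p(N(-3), 62) = -7*(-41/3 + (-2*(-3))/6 + (⅙)*62) = -7*(-41/3 + (⅙)*6 + 31/3) = -7*(-41/3 + 1 + 31/3) = -7*(-7/3) = 49/3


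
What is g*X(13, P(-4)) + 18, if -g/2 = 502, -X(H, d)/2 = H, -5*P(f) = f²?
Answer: 26122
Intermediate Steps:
P(f) = -f²/5
X(H, d) = -2*H
g = -1004 (g = -2*502 = -1004)
g*X(13, P(-4)) + 18 = -(-2008)*13 + 18 = -1004*(-26) + 18 = 26104 + 18 = 26122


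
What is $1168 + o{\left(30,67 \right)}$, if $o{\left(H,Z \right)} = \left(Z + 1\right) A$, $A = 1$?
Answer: $1236$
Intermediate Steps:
$o{\left(H,Z \right)} = 1 + Z$ ($o{\left(H,Z \right)} = \left(Z + 1\right) 1 = \left(1 + Z\right) 1 = 1 + Z$)
$1168 + o{\left(30,67 \right)} = 1168 + \left(1 + 67\right) = 1168 + 68 = 1236$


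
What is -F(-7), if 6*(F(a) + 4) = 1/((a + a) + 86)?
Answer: 1727/432 ≈ 3.9977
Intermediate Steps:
F(a) = -4 + 1/(6*(86 + 2*a)) (F(a) = -4 + 1/(6*((a + a) + 86)) = -4 + 1/(6*(2*a + 86)) = -4 + 1/(6*(86 + 2*a)))
-F(-7) = -(-2063 - 48*(-7))/(12*(43 - 7)) = -(-2063 + 336)/(12*36) = -(-1727)/(12*36) = -1*(-1727/432) = 1727/432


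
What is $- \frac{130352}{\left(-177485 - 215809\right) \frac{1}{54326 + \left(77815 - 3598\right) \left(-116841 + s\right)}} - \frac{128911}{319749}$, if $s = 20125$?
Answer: $- \frac{49862503353970589107}{20959227201} \approx -2.379 \cdot 10^{9}$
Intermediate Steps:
$- \frac{130352}{\left(-177485 - 215809\right) \frac{1}{54326 + \left(77815 - 3598\right) \left(-116841 + s\right)}} - \frac{128911}{319749} = - \frac{130352}{\left(-177485 - 215809\right) \frac{1}{54326 + \left(77815 - 3598\right) \left(-116841 + 20125\right)}} - \frac{128911}{319749} = - \frac{130352}{\left(-393294\right) \frac{1}{54326 + 74217 \left(-96716\right)}} - \frac{128911}{319749} = - \frac{130352}{\left(-393294\right) \frac{1}{54326 - 7177971372}} - \frac{128911}{319749} = - \frac{130352}{\left(-393294\right) \frac{1}{-7177917046}} - \frac{128911}{319749} = - \frac{130352}{\left(-393294\right) \left(- \frac{1}{7177917046}\right)} - \frac{128911}{319749} = - \frac{130352}{\frac{196647}{3588958523}} - \frac{128911}{319749} = \left(-130352\right) \frac{3588958523}{196647} - \frac{128911}{319749} = - \frac{467827921390096}{196647} - \frac{128911}{319749} = - \frac{49862503353970589107}{20959227201}$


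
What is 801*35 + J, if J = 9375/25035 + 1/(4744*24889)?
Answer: 5524777930994309/197064531304 ≈ 28035.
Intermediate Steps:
J = 73795886669/197064531304 (J = 9375*(1/25035) + (1/4744)*(1/24889) = 625/1669 + 1/118073416 = 73795886669/197064531304 ≈ 0.37448)
801*35 + J = 801*35 + 73795886669/197064531304 = 28035 + 73795886669/197064531304 = 5524777930994309/197064531304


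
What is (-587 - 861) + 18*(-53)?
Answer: -2402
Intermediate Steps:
(-587 - 861) + 18*(-53) = -1448 - 954 = -2402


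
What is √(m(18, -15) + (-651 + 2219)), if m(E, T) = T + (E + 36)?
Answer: √1607 ≈ 40.087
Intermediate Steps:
m(E, T) = 36 + E + T (m(E, T) = T + (36 + E) = 36 + E + T)
√(m(18, -15) + (-651 + 2219)) = √((36 + 18 - 15) + (-651 + 2219)) = √(39 + 1568) = √1607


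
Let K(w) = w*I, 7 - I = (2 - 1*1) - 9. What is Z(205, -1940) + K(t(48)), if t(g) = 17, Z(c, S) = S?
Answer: -1685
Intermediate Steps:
I = 15 (I = 7 - ((2 - 1*1) - 9) = 7 - ((2 - 1) - 9) = 7 - (1 - 9) = 7 - 1*(-8) = 7 + 8 = 15)
K(w) = 15*w (K(w) = w*15 = 15*w)
Z(205, -1940) + K(t(48)) = -1940 + 15*17 = -1940 + 255 = -1685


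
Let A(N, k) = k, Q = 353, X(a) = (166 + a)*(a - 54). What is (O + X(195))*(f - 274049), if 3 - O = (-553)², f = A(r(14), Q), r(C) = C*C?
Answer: 69766478880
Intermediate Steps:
r(C) = C²
X(a) = (-54 + a)*(166 + a) (X(a) = (166 + a)*(-54 + a) = (-54 + a)*(166 + a))
f = 353
O = -305806 (O = 3 - 1*(-553)² = 3 - 1*305809 = 3 - 305809 = -305806)
(O + X(195))*(f - 274049) = (-305806 + (-8964 + 195² + 112*195))*(353 - 274049) = (-305806 + (-8964 + 38025 + 21840))*(-273696) = (-305806 + 50901)*(-273696) = -254905*(-273696) = 69766478880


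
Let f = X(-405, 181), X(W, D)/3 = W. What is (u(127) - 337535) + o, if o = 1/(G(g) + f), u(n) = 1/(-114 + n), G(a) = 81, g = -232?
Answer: -4975939849/14742 ≈ -3.3754e+5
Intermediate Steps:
X(W, D) = 3*W
f = -1215 (f = 3*(-405) = -1215)
o = -1/1134 (o = 1/(81 - 1215) = 1/(-1134) = -1/1134 ≈ -0.00088183)
(u(127) - 337535) + o = (1/(-114 + 127) - 337535) - 1/1134 = (1/13 - 337535) - 1/1134 = -4387954/13 - 1/1134 = -4975939849/14742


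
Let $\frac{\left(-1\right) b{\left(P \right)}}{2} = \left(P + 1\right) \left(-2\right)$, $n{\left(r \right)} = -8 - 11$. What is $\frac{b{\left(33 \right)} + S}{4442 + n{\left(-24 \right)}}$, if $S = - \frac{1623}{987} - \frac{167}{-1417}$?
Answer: $\frac{62690594}{2061971639} \approx 0.030403$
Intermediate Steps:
$n{\left(r \right)} = -19$ ($n{\left(r \right)} = -8 - 11 = -19$)
$b{\left(P \right)} = 4 + 4 P$ ($b{\left(P \right)} = - 2 \left(P + 1\right) \left(-2\right) = - 2 \left(1 + P\right) \left(-2\right) = - 2 \left(-2 - 2 P\right) = 4 + 4 P$)
$S = - \frac{711654}{466193}$ ($S = \left(-1623\right) \frac{1}{987} - - \frac{167}{1417} = - \frac{541}{329} + \frac{167}{1417} = - \frac{711654}{466193} \approx -1.5265$)
$\frac{b{\left(33 \right)} + S}{4442 + n{\left(-24 \right)}} = \frac{\left(4 + 4 \cdot 33\right) - \frac{711654}{466193}}{4442 - 19} = \frac{\left(4 + 132\right) - \frac{711654}{466193}}{4423} = \left(136 - \frac{711654}{466193}\right) \frac{1}{4423} = \frac{62690594}{466193} \cdot \frac{1}{4423} = \frac{62690594}{2061971639}$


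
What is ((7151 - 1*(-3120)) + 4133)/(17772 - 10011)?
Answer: 1108/597 ≈ 1.8559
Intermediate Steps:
((7151 - 1*(-3120)) + 4133)/(17772 - 10011) = ((7151 + 3120) + 4133)/7761 = (10271 + 4133)*(1/7761) = 14404*(1/7761) = 1108/597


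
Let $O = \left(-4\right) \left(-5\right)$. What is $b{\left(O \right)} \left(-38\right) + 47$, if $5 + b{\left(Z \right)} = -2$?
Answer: $313$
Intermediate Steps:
$O = 20$
$b{\left(Z \right)} = -7$ ($b{\left(Z \right)} = -5 - 2 = -7$)
$b{\left(O \right)} \left(-38\right) + 47 = \left(-7\right) \left(-38\right) + 47 = 266 + 47 = 313$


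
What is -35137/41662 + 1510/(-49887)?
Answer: -1815789139/2078392194 ≈ -0.87365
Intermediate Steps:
-35137/41662 + 1510/(-49887) = -35137*1/41662 + 1510*(-1/49887) = -35137/41662 - 1510/49887 = -1815789139/2078392194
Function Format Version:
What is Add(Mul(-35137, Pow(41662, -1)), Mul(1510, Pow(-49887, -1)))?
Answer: Rational(-1815789139, 2078392194) ≈ -0.87365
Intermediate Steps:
Add(Mul(-35137, Pow(41662, -1)), Mul(1510, Pow(-49887, -1))) = Add(Mul(-35137, Rational(1, 41662)), Mul(1510, Rational(-1, 49887))) = Add(Rational(-35137, 41662), Rational(-1510, 49887)) = Rational(-1815789139, 2078392194)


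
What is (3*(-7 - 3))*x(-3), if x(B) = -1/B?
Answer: -10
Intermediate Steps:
(3*(-7 - 3))*x(-3) = (3*(-7 - 3))*(-1/(-3)) = (3*(-10))*(-1*(-⅓)) = -30*⅓ = -10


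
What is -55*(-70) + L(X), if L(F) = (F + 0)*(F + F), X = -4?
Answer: 3882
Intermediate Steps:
L(F) = 2*F² (L(F) = F*(2*F) = 2*F²)
-55*(-70) + L(X) = -55*(-70) + 2*(-4)² = 3850 + 2*16 = 3850 + 32 = 3882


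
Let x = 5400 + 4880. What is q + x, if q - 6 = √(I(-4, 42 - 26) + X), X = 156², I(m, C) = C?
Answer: 10286 + 4*√1522 ≈ 10442.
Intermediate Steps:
x = 10280
X = 24336
q = 6 + 4*√1522 (q = 6 + √((42 - 26) + 24336) = 6 + √(16 + 24336) = 6 + √24352 = 6 + 4*√1522 ≈ 162.05)
q + x = (6 + 4*√1522) + 10280 = 10286 + 4*√1522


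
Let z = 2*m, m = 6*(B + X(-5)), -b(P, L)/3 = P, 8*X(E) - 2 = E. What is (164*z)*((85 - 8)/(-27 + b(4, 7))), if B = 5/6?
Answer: -69454/39 ≈ -1780.9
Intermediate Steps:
X(E) = ¼ + E/8
B = ⅚ (B = 5*(⅙) = ⅚ ≈ 0.83333)
b(P, L) = -3*P
m = 11/4 (m = 6*(⅚ + (¼ + (⅛)*(-5))) = 6*(⅚ + (¼ - 5/8)) = 6*(⅚ - 3/8) = 6*(11/24) = 11/4 ≈ 2.7500)
z = 11/2 (z = 2*(11/4) = 11/2 ≈ 5.5000)
(164*z)*((85 - 8)/(-27 + b(4, 7))) = (164*(11/2))*((85 - 8)/(-27 - 3*4)) = 902*(77/(-27 - 12)) = 902*(77/(-39)) = 902*(77*(-1/39)) = 902*(-77/39) = -69454/39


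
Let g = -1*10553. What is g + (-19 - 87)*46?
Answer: -15429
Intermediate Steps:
g = -10553
g + (-19 - 87)*46 = -10553 + (-19 - 87)*46 = -10553 - 106*46 = -10553 - 4876 = -15429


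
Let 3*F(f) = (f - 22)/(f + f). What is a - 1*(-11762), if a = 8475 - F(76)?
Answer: 1538003/76 ≈ 20237.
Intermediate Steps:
F(f) = (-22 + f)/(6*f) (F(f) = ((f - 22)/(f + f))/3 = ((-22 + f)/((2*f)))/3 = ((-22 + f)*(1/(2*f)))/3 = ((-22 + f)/(2*f))/3 = (-22 + f)/(6*f))
a = 644091/76 (a = 8475 - (-22 + 76)/(6*76) = 8475 - 54/(6*76) = 8475 - 1*9/76 = 8475 - 9/76 = 644091/76 ≈ 8474.9)
a - 1*(-11762) = 644091/76 - 1*(-11762) = 644091/76 + 11762 = 1538003/76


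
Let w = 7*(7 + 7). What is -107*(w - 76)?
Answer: -2354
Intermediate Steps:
w = 98 (w = 7*14 = 98)
-107*(w - 76) = -107*(98 - 76) = -107*22 = -2354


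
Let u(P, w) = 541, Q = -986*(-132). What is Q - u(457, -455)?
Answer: 129611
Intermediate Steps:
Q = 130152
Q - u(457, -455) = 130152 - 1*541 = 130152 - 541 = 129611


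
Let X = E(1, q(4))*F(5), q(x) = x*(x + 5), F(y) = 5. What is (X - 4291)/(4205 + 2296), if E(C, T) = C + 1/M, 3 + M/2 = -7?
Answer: -5715/8668 ≈ -0.65932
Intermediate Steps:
M = -20 (M = -6 + 2*(-7) = -6 - 14 = -20)
q(x) = x*(5 + x)
E(C, T) = -1/20 + C (E(C, T) = C + 1/(-20) = C - 1/20 = -1/20 + C)
X = 19/4 (X = (-1/20 + 1)*5 = (19/20)*5 = 19/4 ≈ 4.7500)
(X - 4291)/(4205 + 2296) = (19/4 - 4291)/(4205 + 2296) = -17145/4/6501 = -17145/4*1/6501 = -5715/8668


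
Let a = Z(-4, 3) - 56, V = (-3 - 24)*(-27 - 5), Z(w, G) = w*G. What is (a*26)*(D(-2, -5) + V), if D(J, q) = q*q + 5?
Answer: -1580592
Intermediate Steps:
Z(w, G) = G*w
D(J, q) = 5 + q² (D(J, q) = q² + 5 = 5 + q²)
V = 864 (V = -27*(-32) = 864)
a = -68 (a = 3*(-4) - 56 = -12 - 56 = -68)
(a*26)*(D(-2, -5) + V) = (-68*26)*((5 + (-5)²) + 864) = -1768*((5 + 25) + 864) = -1768*(30 + 864) = -1768*894 = -1580592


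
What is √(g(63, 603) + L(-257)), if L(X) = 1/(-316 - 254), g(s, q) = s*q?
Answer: √12342625530/570 ≈ 194.91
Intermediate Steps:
g(s, q) = q*s
L(X) = -1/570 (L(X) = 1/(-570) = -1/570)
√(g(63, 603) + L(-257)) = √(603*63 - 1/570) = √(37989 - 1/570) = √(21653729/570) = √12342625530/570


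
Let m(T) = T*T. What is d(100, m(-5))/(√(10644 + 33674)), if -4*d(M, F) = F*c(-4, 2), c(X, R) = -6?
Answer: 75*√44318/88636 ≈ 0.17813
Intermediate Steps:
m(T) = T²
d(M, F) = 3*F/2 (d(M, F) = -F*(-6)/4 = -(-3)*F/2 = 3*F/2)
d(100, m(-5))/(√(10644 + 33674)) = ((3/2)*(-5)²)/(√(10644 + 33674)) = ((3/2)*25)/(√44318) = 75*(√44318/44318)/2 = 75*√44318/88636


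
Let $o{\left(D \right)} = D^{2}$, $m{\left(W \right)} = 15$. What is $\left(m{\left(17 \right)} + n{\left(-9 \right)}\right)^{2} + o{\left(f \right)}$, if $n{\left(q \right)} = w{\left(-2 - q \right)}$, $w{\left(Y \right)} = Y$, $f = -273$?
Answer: $75013$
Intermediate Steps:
$n{\left(q \right)} = -2 - q$
$\left(m{\left(17 \right)} + n{\left(-9 \right)}\right)^{2} + o{\left(f \right)} = \left(15 - -7\right)^{2} + \left(-273\right)^{2} = \left(15 + \left(-2 + 9\right)\right)^{2} + 74529 = \left(15 + 7\right)^{2} + 74529 = 22^{2} + 74529 = 484 + 74529 = 75013$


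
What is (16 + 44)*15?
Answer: 900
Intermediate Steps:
(16 + 44)*15 = 60*15 = 900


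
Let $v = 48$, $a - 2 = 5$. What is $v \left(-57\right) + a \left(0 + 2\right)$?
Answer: $-2722$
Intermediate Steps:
$a = 7$ ($a = 2 + 5 = 7$)
$v \left(-57\right) + a \left(0 + 2\right) = 48 \left(-57\right) + 7 \left(0 + 2\right) = -2736 + 7 \cdot 2 = -2736 + 14 = -2722$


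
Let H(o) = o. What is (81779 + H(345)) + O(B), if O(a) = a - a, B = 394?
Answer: 82124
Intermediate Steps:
O(a) = 0
(81779 + H(345)) + O(B) = (81779 + 345) + 0 = 82124 + 0 = 82124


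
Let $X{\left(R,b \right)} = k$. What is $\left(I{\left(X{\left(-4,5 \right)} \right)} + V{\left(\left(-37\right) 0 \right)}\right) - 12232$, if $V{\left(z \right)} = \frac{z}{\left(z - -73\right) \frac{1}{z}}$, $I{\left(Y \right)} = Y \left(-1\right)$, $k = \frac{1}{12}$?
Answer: $- \frac{146785}{12} \approx -12232.0$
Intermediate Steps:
$k = \frac{1}{12} \approx 0.083333$
$X{\left(R,b \right)} = \frac{1}{12}$
$I{\left(Y \right)} = - Y$
$V{\left(z \right)} = \frac{z^{2}}{73 + z}$ ($V{\left(z \right)} = \frac{z}{\left(z + 73\right) \frac{1}{z}} = \frac{z}{\left(73 + z\right) \frac{1}{z}} = \frac{z}{\frac{1}{z} \left(73 + z\right)} = z \frac{z}{73 + z} = \frac{z^{2}}{73 + z}$)
$\left(I{\left(X{\left(-4,5 \right)} \right)} + V{\left(\left(-37\right) 0 \right)}\right) - 12232 = \left(\left(-1\right) \frac{1}{12} + \frac{\left(\left(-37\right) 0\right)^{2}}{73 - 0}\right) - 12232 = \left(- \frac{1}{12} + \frac{0^{2}}{73 + 0}\right) - 12232 = \left(- \frac{1}{12} + \frac{0}{73}\right) - 12232 = \left(- \frac{1}{12} + 0 \cdot \frac{1}{73}\right) - 12232 = \left(- \frac{1}{12} + 0\right) - 12232 = - \frac{1}{12} - 12232 = - \frac{146785}{12}$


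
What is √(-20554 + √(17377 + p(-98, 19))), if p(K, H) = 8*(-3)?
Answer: √(-20554 + √17353) ≈ 142.91*I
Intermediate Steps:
p(K, H) = -24
√(-20554 + √(17377 + p(-98, 19))) = √(-20554 + √(17377 - 24)) = √(-20554 + √17353)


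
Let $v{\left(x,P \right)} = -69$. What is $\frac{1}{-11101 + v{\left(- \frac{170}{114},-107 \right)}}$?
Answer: $- \frac{1}{11170} \approx -8.9525 \cdot 10^{-5}$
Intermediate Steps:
$\frac{1}{-11101 + v{\left(- \frac{170}{114},-107 \right)}} = \frac{1}{-11101 - 69} = \frac{1}{-11170} = - \frac{1}{11170}$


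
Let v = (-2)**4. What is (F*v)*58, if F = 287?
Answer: 266336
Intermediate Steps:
v = 16
(F*v)*58 = (287*16)*58 = 4592*58 = 266336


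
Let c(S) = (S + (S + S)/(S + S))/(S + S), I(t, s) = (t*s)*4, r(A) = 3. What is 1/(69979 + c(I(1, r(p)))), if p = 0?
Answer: 24/1679509 ≈ 1.4290e-5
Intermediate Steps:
I(t, s) = 4*s*t (I(t, s) = (s*t)*4 = 4*s*t)
c(S) = (1 + S)/(2*S) (c(S) = (S + (2*S)/((2*S)))/((2*S)) = (S + (2*S)*(1/(2*S)))*(1/(2*S)) = (S + 1)*(1/(2*S)) = (1 + S)*(1/(2*S)) = (1 + S)/(2*S))
1/(69979 + c(I(1, r(p)))) = 1/(69979 + (1 + 4*3*1)/(2*((4*3*1)))) = 1/(69979 + (1/2)*(1 + 12)/12) = 1/(69979 + (1/2)*(1/12)*13) = 1/(69979 + 13/24) = 1/(1679509/24) = 24/1679509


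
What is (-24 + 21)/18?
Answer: -⅙ ≈ -0.16667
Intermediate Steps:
(-24 + 21)/18 = -3*1/18 = -⅙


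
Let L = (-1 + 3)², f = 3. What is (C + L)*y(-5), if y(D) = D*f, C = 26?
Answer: -450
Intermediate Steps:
L = 4 (L = 2² = 4)
y(D) = 3*D (y(D) = D*3 = 3*D)
(C + L)*y(-5) = (26 + 4)*(3*(-5)) = 30*(-15) = -450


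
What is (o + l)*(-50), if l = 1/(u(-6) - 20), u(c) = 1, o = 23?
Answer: -21800/19 ≈ -1147.4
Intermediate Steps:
l = -1/19 (l = 1/(1 - 20) = 1/(-19) = -1/19 ≈ -0.052632)
(o + l)*(-50) = (23 - 1/19)*(-50) = (436/19)*(-50) = -21800/19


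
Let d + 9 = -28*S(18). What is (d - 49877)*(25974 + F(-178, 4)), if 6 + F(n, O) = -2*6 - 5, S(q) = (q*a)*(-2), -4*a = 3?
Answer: -1314210542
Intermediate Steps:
a = -¾ (a = -¼*3 = -¾ ≈ -0.75000)
S(q) = 3*q/2 (S(q) = (q*(-¾))*(-2) = -3*q/4*(-2) = 3*q/2)
F(n, O) = -23 (F(n, O) = -6 + (-2*6 - 5) = -6 + (-12 - 5) = -6 - 17 = -23)
d = -765 (d = -9 - 42*18 = -9 - 28*27 = -9 - 756 = -765)
(d - 49877)*(25974 + F(-178, 4)) = (-765 - 49877)*(25974 - 23) = -50642*25951 = -1314210542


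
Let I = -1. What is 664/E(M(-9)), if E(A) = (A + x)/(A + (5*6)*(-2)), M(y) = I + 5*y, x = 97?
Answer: -70384/51 ≈ -1380.1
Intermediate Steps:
M(y) = -1 + 5*y
E(A) = (97 + A)/(-60 + A) (E(A) = (A + 97)/(A + (5*6)*(-2)) = (97 + A)/(A + 30*(-2)) = (97 + A)/(A - 60) = (97 + A)/(-60 + A))
664/E(M(-9)) = 664/(((97 + (-1 + 5*(-9)))/(-60 + (-1 + 5*(-9))))) = 664/(((97 + (-1 - 45))/(-60 + (-1 - 45)))) = 664/(((97 - 46)/(-60 - 46))) = 664/((51/(-106))) = 664/((-1/106*51)) = 664/(-51/106) = 664*(-106/51) = -70384/51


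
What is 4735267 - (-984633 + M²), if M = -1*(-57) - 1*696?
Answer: 5311579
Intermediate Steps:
M = -639 (M = 57 - 696 = -639)
4735267 - (-984633 + M²) = 4735267 - (-984633 + (-639)²) = 4735267 - (-984633 + 408321) = 4735267 - 1*(-576312) = 4735267 + 576312 = 5311579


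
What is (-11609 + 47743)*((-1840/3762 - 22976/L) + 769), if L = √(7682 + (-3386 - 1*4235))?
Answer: 52234190246/1881 - 830214784*√61/61 ≈ -7.8529e+7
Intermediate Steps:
L = √61 (L = √(7682 + (-3386 - 4235)) = √(7682 - 7621) = √61 ≈ 7.8102)
(-11609 + 47743)*((-1840/3762 - 22976/L) + 769) = (-11609 + 47743)*((-1840/3762 - 22976*√61/61) + 769) = 36134*((-1840*1/3762 - 22976*√61/61) + 769) = 36134*((-920/1881 - 22976*√61/61) + 769) = 36134*(1445569/1881 - 22976*√61/61) = 52234190246/1881 - 830214784*√61/61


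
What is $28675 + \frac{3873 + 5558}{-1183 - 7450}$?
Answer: $\frac{247541844}{8633} \approx 28674.0$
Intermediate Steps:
$28675 + \frac{3873 + 5558}{-1183 - 7450} = 28675 + \frac{9431}{-8633} = 28675 + 9431 \left(- \frac{1}{8633}\right) = 28675 - \frac{9431}{8633} = \frac{247541844}{8633}$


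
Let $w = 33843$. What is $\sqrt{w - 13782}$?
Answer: $3 \sqrt{2229} \approx 141.64$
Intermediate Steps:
$\sqrt{w - 13782} = \sqrt{33843 - 13782} = \sqrt{20061} = 3 \sqrt{2229}$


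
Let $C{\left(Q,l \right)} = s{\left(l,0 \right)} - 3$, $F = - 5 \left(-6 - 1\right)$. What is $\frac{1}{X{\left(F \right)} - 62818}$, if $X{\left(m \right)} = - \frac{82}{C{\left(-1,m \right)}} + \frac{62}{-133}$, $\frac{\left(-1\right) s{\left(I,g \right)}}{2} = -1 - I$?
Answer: $- \frac{9177}{576495970} \approx -1.5919 \cdot 10^{-5}$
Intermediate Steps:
$s{\left(I,g \right)} = 2 + 2 I$ ($s{\left(I,g \right)} = - 2 \left(-1 - I\right) = 2 + 2 I$)
$F = 35$ ($F = \left(-5\right) \left(-7\right) = 35$)
$C{\left(Q,l \right)} = -1 + 2 l$ ($C{\left(Q,l \right)} = \left(2 + 2 l\right) - 3 = -1 + 2 l$)
$X{\left(m \right)} = - \frac{62}{133} - \frac{82}{-1 + 2 m}$ ($X{\left(m \right)} = - \frac{82}{-1 + 2 m} + \frac{62}{-133} = - \frac{82}{-1 + 2 m} + 62 \left(- \frac{1}{133}\right) = - \frac{82}{-1 + 2 m} - \frac{62}{133} = - \frac{62}{133} - \frac{82}{-1 + 2 m}$)
$\frac{1}{X{\left(F \right)} - 62818} = \frac{1}{\frac{4 \left(-2711 - 1085\right)}{133 \left(-1 + 2 \cdot 35\right)} - 62818} = \frac{1}{\frac{4 \left(-2711 - 1085\right)}{133 \left(-1 + 70\right)} - 62818} = \frac{1}{\frac{4}{133} \cdot \frac{1}{69} \left(-3796\right) - 62818} = \frac{1}{- \frac{15184}{9177} - 62818} = \frac{1}{- \frac{576495970}{9177}} = - \frac{9177}{576495970}$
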